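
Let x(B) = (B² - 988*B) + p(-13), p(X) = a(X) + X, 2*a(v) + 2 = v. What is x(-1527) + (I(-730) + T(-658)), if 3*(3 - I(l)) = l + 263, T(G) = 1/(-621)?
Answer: 4769954611/1242 ≈ 3.8405e+6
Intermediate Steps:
a(v) = -1 + v/2
T(G) = -1/621
I(l) = -254/3 - l/3 (I(l) = 3 - (l + 263)/3 = 3 - (263 + l)/3 = 3 + (-263/3 - l/3) = -254/3 - l/3)
p(X) = -1 + 3*X/2 (p(X) = (-1 + X/2) + X = -1 + 3*X/2)
x(B) = -41/2 + B² - 988*B (x(B) = (B² - 988*B) + (-1 + (3/2)*(-13)) = (B² - 988*B) + (-1 - 39/2) = (B² - 988*B) - 41/2 = -41/2 + B² - 988*B)
x(-1527) + (I(-730) + T(-658)) = (-41/2 + (-1527)² - 988*(-1527)) + ((-254/3 - ⅓*(-730)) - 1/621) = (-41/2 + 2331729 + 1508676) + ((-254/3 + 730/3) - 1/621) = 7680769/2 + (476/3 - 1/621) = 7680769/2 + 98531/621 = 4769954611/1242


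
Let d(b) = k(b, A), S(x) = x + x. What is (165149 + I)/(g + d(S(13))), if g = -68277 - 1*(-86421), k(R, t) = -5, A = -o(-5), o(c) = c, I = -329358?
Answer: -164209/18139 ≈ -9.0528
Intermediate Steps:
A = 5 (A = -1*(-5) = 5)
S(x) = 2*x
d(b) = -5
g = 18144 (g = -68277 + 86421 = 18144)
(165149 + I)/(g + d(S(13))) = (165149 - 329358)/(18144 - 5) = -164209/18139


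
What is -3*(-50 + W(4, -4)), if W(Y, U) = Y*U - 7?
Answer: 219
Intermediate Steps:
W(Y, U) = -7 + U*Y (W(Y, U) = U*Y - 7 = -7 + U*Y)
-3*(-50 + W(4, -4)) = -3*(-50 + (-7 - 4*4)) = -3*(-50 + (-7 - 16)) = -3*(-50 - 23) = -3*(-73) = 219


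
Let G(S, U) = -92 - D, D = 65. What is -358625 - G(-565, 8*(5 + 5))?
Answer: -358468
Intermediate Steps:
G(S, U) = -157 (G(S, U) = -92 - 1*65 = -92 - 65 = -157)
-358625 - G(-565, 8*(5 + 5)) = -358625 - 1*(-157) = -358625 + 157 = -358468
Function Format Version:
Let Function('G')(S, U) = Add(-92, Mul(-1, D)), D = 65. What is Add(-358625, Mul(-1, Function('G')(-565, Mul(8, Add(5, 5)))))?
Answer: -358468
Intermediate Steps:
Function('G')(S, U) = -157 (Function('G')(S, U) = Add(-92, Mul(-1, 65)) = Add(-92, -65) = -157)
Add(-358625, Mul(-1, Function('G')(-565, Mul(8, Add(5, 5))))) = Add(-358625, Mul(-1, -157)) = Add(-358625, 157) = -358468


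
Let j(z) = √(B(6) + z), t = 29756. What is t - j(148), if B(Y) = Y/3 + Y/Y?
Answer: 29756 - √151 ≈ 29744.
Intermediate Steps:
B(Y) = 1 + Y/3 (B(Y) = Y*(⅓) + 1 = Y/3 + 1 = 1 + Y/3)
j(z) = √(3 + z) (j(z) = √((1 + (⅓)*6) + z) = √((1 + 2) + z) = √(3 + z))
t - j(148) = 29756 - √(3 + 148) = 29756 - √151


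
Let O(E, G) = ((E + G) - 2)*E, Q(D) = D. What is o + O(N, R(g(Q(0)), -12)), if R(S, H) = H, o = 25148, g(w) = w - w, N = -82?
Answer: 33020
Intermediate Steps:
g(w) = 0
O(E, G) = E*(-2 + E + G) (O(E, G) = (-2 + E + G)*E = E*(-2 + E + G))
o + O(N, R(g(Q(0)), -12)) = 25148 - 82*(-2 - 82 - 12) = 25148 - 82*(-96) = 25148 + 7872 = 33020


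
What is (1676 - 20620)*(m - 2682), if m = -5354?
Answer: 152233984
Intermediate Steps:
(1676 - 20620)*(m - 2682) = (1676 - 20620)*(-5354 - 2682) = -18944*(-8036) = 152233984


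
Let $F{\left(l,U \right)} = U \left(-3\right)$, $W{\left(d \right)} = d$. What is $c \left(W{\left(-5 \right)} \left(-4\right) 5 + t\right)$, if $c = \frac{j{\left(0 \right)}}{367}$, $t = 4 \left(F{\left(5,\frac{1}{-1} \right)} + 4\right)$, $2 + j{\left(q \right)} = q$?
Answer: $- \frac{256}{367} \approx -0.69755$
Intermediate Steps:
$F{\left(l,U \right)} = - 3 U$
$j{\left(q \right)} = -2 + q$
$t = 28$ ($t = 4 \left(- \frac{3}{-1} + 4\right) = 4 \left(\left(-3\right) \left(-1\right) + 4\right) = 4 \left(3 + 4\right) = 4 \cdot 7 = 28$)
$c = - \frac{2}{367}$ ($c = \frac{-2 + 0}{367} = \left(-2\right) \frac{1}{367} = - \frac{2}{367} \approx -0.0054496$)
$c \left(W{\left(-5 \right)} \left(-4\right) 5 + t\right) = - \frac{2 \left(\left(-5\right) \left(-4\right) 5 + 28\right)}{367} = - \frac{2 \left(20 \cdot 5 + 28\right)}{367} = - \frac{2 \left(100 + 28\right)}{367} = \left(- \frac{2}{367}\right) 128 = - \frac{256}{367}$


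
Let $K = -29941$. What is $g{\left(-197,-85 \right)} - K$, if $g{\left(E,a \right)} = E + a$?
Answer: $29659$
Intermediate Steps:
$g{\left(-197,-85 \right)} - K = \left(-197 - 85\right) - -29941 = -282 + 29941 = 29659$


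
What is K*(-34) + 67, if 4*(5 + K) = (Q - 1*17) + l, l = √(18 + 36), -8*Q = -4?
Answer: 1509/4 - 51*√6/2 ≈ 314.79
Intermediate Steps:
Q = ½ (Q = -⅛*(-4) = ½ ≈ 0.50000)
l = 3*√6 (l = √54 = 3*√6 ≈ 7.3485)
K = -73/8 + 3*√6/4 (K = -5 + ((½ - 1*17) + 3*√6)/4 = -5 + ((½ - 17) + 3*√6)/4 = -5 + (-33/2 + 3*√6)/4 = -5 + (-33/8 + 3*√6/4) = -73/8 + 3*√6/4 ≈ -7.2879)
K*(-34) + 67 = (-73/8 + 3*√6/4)*(-34) + 67 = (1241/4 - 51*√6/2) + 67 = 1509/4 - 51*√6/2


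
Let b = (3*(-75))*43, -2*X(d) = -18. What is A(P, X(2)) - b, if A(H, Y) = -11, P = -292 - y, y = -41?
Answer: 9664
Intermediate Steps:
X(d) = 9 (X(d) = -1/2*(-18) = 9)
b = -9675 (b = -225*43 = -9675)
P = -251 (P = -292 - 1*(-41) = -292 + 41 = -251)
A(P, X(2)) - b = -11 - 1*(-9675) = -11 + 9675 = 9664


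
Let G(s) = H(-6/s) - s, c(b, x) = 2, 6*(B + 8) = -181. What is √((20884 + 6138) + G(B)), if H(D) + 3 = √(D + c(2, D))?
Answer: √(51080575578 + 8244*√113126)/1374 ≈ 164.50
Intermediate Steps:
B = -229/6 (B = -8 + (⅙)*(-181) = -8 - 181/6 = -229/6 ≈ -38.167)
H(D) = -3 + √(2 + D) (H(D) = -3 + √(D + 2) = -3 + √(2 + D))
G(s) = -3 + √(2 - 6/s) - s (G(s) = (-3 + √(2 - 6/s)) - s = -3 + √(2 - 6/s) - s)
√((20884 + 6138) + G(B)) = √((20884 + 6138) + (-3 - 1*(-229/6) + √2*√((-3 - 229/6)/(-229/6)))) = √(27022 + (-3 + 229/6 + √2*√(-6/229*(-247/6)))) = √(27022 + (-3 + 229/6 + √2*√(247/229))) = √(27022 + (-3 + 229/6 + √2*(√56563/229))) = √(27022 + (-3 + 229/6 + √113126/229)) = √(27022 + (211/6 + √113126/229)) = √(162343/6 + √113126/229)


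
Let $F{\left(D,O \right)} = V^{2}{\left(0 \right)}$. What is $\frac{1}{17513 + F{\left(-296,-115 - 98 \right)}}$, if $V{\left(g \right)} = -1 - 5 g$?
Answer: $\frac{1}{17514} \approx 5.7097 \cdot 10^{-5}$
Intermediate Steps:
$F{\left(D,O \right)} = 1$ ($F{\left(D,O \right)} = \left(-1 - 0\right)^{2} = \left(-1 + 0\right)^{2} = \left(-1\right)^{2} = 1$)
$\frac{1}{17513 + F{\left(-296,-115 - 98 \right)}} = \frac{1}{17513 + 1} = \frac{1}{17514}$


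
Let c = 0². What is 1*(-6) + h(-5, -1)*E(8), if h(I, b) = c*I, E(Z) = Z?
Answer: -6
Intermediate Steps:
c = 0
h(I, b) = 0 (h(I, b) = 0*I = 0)
1*(-6) + h(-5, -1)*E(8) = 1*(-6) + 0*8 = -6 + 0 = -6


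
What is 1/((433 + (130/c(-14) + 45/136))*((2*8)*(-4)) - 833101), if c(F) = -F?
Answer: -119/102509987 ≈ -1.1609e-6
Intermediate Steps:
1/((433 + (130/c(-14) + 45/136))*((2*8)*(-4)) - 833101) = 1/((433 + (130/((-1*(-14))) + 45/136))*((2*8)*(-4)) - 833101) = 1/((433 + (130/14 + 45*(1/136)))*(16*(-4)) - 833101) = 1/((433 + (130*(1/14) + 45/136))*(-64) - 833101) = 1/((433 + (65/7 + 45/136))*(-64) - 833101) = 1/((433 + 9155/952)*(-64) - 833101) = 1/((421371/952)*(-64) - 833101) = 1/(-3370968/119 - 833101) = 1/(-102509987/119) = -119/102509987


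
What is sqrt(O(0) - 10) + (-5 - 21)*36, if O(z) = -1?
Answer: -936 + I*sqrt(11) ≈ -936.0 + 3.3166*I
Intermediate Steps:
sqrt(O(0) - 10) + (-5 - 21)*36 = sqrt(-1 - 10) + (-5 - 21)*36 = sqrt(-11) - 26*36 = I*sqrt(11) - 936 = -936 + I*sqrt(11)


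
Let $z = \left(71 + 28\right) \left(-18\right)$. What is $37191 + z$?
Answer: $35409$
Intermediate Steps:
$z = -1782$ ($z = 99 \left(-18\right) = -1782$)
$37191 + z = 37191 - 1782 = 35409$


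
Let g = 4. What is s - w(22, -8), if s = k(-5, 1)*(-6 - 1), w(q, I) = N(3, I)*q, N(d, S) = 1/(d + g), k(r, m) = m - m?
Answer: -22/7 ≈ -3.1429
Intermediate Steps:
k(r, m) = 0
N(d, S) = 1/(4 + d) (N(d, S) = 1/(d + 4) = 1/(4 + d))
w(q, I) = q/7 (w(q, I) = q/(4 + 3) = q/7)
s = 0 (s = 0*(-6 - 1) = 0*(-7) = 0)
s - w(22, -8) = 0 - 22/7 = -22/7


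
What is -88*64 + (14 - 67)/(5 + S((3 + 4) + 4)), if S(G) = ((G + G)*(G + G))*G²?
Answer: -329860661/58569 ≈ -5632.0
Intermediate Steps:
S(G) = 4*G⁴ (S(G) = ((2*G)*(2*G))*G² = (4*G²)*G² = 4*G⁴)
-88*64 + (14 - 67)/(5 + S((3 + 4) + 4)) = -88*64 + (14 - 67)/(5 + 4*((3 + 4) + 4)⁴) = -5632 - 53/(5 + 4*(7 + 4)⁴) = -5632 - 53/(5 + 4*11⁴) = -5632 - 53/(5 + 4*14641) = -5632 - 53/(5 + 58564) = -5632 - 53/58569 = -329860661/58569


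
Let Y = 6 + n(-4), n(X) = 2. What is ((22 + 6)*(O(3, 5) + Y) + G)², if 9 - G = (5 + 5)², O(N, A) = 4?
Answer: 60025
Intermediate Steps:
Y = 8 (Y = 6 + 2 = 8)
G = -91 (G = 9 - (5 + 5)² = 9 - 1*10² = 9 - 1*100 = 9 - 100 = -91)
((22 + 6)*(O(3, 5) + Y) + G)² = ((22 + 6)*(4 + 8) - 91)² = (28*12 - 91)² = (336 - 91)² = 245² = 60025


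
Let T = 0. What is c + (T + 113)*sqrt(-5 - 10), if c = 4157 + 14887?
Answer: 19044 + 113*I*sqrt(15) ≈ 19044.0 + 437.65*I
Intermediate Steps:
c = 19044
c + (T + 113)*sqrt(-5 - 10) = 19044 + (0 + 113)*sqrt(-5 - 10) = 19044 + 113*sqrt(-15) = 19044 + 113*(I*sqrt(15)) = 19044 + 113*I*sqrt(15)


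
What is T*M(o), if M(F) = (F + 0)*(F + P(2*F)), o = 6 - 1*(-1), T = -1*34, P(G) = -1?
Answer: -1428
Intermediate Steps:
T = -34
o = 7 (o = 6 + 1 = 7)
M(F) = F*(-1 + F) (M(F) = (F + 0)*(F - 1) = F*(-1 + F))
T*M(o) = -238*(-1 + 7) = -238*6 = -34*42 = -1428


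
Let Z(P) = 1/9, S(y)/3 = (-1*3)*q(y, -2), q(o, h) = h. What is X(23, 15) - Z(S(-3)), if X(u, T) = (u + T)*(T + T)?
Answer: 10259/9 ≈ 1139.9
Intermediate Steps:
X(u, T) = 2*T*(T + u) (X(u, T) = (T + u)*(2*T) = 2*T*(T + u))
S(y) = 18 (S(y) = 3*(-1*3*(-2)) = 3*(-3*(-2)) = 3*6 = 18)
Z(P) = ⅑
X(23, 15) - Z(S(-3)) = 2*15*(15 + 23) - 1*⅑ = 2*15*38 - ⅑ = 1140 - ⅑ = 10259/9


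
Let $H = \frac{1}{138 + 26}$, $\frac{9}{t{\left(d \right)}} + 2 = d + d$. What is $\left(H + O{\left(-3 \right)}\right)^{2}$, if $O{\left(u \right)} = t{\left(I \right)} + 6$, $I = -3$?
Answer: $\frac{2563201}{107584} \approx 23.825$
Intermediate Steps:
$t{\left(d \right)} = \frac{9}{-2 + 2 d}$ ($t{\left(d \right)} = \frac{9}{-2 + \left(d + d\right)} = \frac{9}{-2 + 2 d}$)
$H = \frac{1}{164} \approx 0.0060976$
$O{\left(u \right)} = \frac{39}{8}$ ($O{\left(u \right)} = \frac{9}{2 \left(-1 - 3\right)} + 6 = \frac{9}{2 \left(-4\right)} + 6 = \frac{9}{2} \left(- \frac{1}{4}\right) + 6 = - \frac{9}{8} + 6 = \frac{39}{8}$)
$\left(H + O{\left(-3 \right)}\right)^{2} = \left(\frac{1}{164} + \frac{39}{8}\right)^{2} = \left(\frac{1601}{328}\right)^{2} = \frac{2563201}{107584}$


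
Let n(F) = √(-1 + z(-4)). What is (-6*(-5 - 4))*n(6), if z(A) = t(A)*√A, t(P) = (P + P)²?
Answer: 54*√(-1 + 128*I) ≈ 430.32 + 433.69*I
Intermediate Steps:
t(P) = 4*P² (t(P) = (2*P)² = 4*P²)
z(A) = 4*A^(5/2) (z(A) = (4*A²)*√A = 4*A^(5/2))
n(F) = √(-1 + 128*I) (n(F) = √(-1 + 4*(-4)^(5/2)) = √(-1 + 4*(32*I)) = √(-1 + 128*I))
(-6*(-5 - 4))*n(6) = (-6*(-5 - 4))*√(-1 + 128*I) = (-6*(-9))*√(-1 + 128*I) = 54*√(-1 + 128*I)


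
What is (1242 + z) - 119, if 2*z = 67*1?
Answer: 2313/2 ≈ 1156.5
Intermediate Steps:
z = 67/2 (z = (67*1)/2 = (1/2)*67 = 67/2 ≈ 33.500)
(1242 + z) - 119 = (1242 + 67/2) - 119 = 2551/2 - 119 = 2313/2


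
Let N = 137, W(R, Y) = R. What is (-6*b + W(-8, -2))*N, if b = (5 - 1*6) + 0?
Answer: -274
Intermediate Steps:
b = -1 (b = (5 - 6) + 0 = -1 + 0 = -1)
(-6*b + W(-8, -2))*N = (-6*(-1) - 8)*137 = (6 - 8)*137 = -2*137 = -274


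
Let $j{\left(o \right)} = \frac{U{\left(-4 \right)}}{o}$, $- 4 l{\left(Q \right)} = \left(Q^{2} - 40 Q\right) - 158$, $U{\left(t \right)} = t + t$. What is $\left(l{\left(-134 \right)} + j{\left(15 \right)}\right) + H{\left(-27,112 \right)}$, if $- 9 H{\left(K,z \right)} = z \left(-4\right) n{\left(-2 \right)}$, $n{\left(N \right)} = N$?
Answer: $- \frac{530063}{90} \approx -5889.6$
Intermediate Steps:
$U{\left(t \right)} = 2 t$
$l{\left(Q \right)} = \frac{79}{2} + 10 Q - \frac{Q^{2}}{4}$ ($l{\left(Q \right)} = - \frac{\left(Q^{2} - 40 Q\right) - 158}{4} = - \frac{-158 + Q^{2} - 40 Q}{4} = \frac{79}{2} + 10 Q - \frac{Q^{2}}{4}$)
$j{\left(o \right)} = - \frac{8}{o}$ ($j{\left(o \right)} = \frac{2 \left(-4\right)}{o} = - \frac{8}{o}$)
$H{\left(K,z \right)} = - \frac{8 z}{9}$ ($H{\left(K,z \right)} = - \frac{z \left(-4\right) \left(-2\right)}{9} = - \frac{- 4 z \left(-2\right)}{9} = - \frac{8 z}{9}$)
$\left(l{\left(-134 \right)} + j{\left(15 \right)}\right) + H{\left(-27,112 \right)} = \left(\left(\frac{79}{2} + 10 \left(-134\right) - \frac{\left(-134\right)^{2}}{4}\right) - \frac{8}{15}\right) - \frac{896}{9} = \left(\left(\frac{79}{2} - 1340 - 4489\right) - \frac{8}{15}\right) - \frac{896}{9} = \left(- \frac{11579}{2} - \frac{8}{15}\right) - \frac{896}{9} = - \frac{173701}{30} - \frac{896}{9} = - \frac{530063}{90}$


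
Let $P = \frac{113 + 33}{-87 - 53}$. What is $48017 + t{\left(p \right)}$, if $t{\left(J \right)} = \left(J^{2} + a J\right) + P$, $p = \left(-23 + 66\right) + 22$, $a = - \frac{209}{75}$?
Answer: $\frac{10932563}{210} \approx 52060.0$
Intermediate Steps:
$a = - \frac{209}{75}$ ($a = \left(-209\right) \frac{1}{75} = - \frac{209}{75} \approx -2.7867$)
$p = 65$ ($p = 43 + 22 = 65$)
$P = - \frac{73}{70}$ ($P = \frac{146}{-140} = 146 \left(- \frac{1}{140}\right) = - \frac{73}{70} \approx -1.0429$)
$t{\left(J \right)} = - \frac{73}{70} + J^{2} - \frac{209 J}{75}$ ($t{\left(J \right)} = \left(J^{2} - \frac{209 J}{75}\right) - \frac{73}{70} = - \frac{73}{70} + J^{2} - \frac{209 J}{75}$)
$48017 + t{\left(p \right)} = 48017 - \left(\frac{38257}{210} - 4225\right) = 48017 - - \frac{848993}{210} = 48017 + \frac{848993}{210} = \frac{10932563}{210}$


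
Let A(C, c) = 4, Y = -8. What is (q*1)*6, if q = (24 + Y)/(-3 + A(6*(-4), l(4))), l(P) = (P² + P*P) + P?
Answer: 96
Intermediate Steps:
l(P) = P + 2*P² (l(P) = (P² + P²) + P = 2*P² + P = P + 2*P²)
q = 16 (q = (24 - 8)/(-3 + 4) = 16/1 = 16*1 = 16)
(q*1)*6 = (16*1)*6 = 16*6 = 96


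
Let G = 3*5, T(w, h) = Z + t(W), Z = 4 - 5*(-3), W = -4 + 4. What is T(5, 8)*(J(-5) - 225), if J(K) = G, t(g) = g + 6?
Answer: -5250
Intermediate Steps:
W = 0
t(g) = 6 + g
Z = 19 (Z = 4 + 15 = 19)
T(w, h) = 25 (T(w, h) = 19 + (6 + 0) = 19 + 6 = 25)
G = 15
J(K) = 15
T(5, 8)*(J(-5) - 225) = 25*(15 - 225) = 25*(-210) = -5250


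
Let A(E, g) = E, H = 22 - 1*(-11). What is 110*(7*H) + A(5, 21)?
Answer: 25415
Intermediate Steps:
H = 33 (H = 22 + 11 = 33)
110*(7*H) + A(5, 21) = 110*(7*33) + 5 = 110*231 + 5 = 25410 + 5 = 25415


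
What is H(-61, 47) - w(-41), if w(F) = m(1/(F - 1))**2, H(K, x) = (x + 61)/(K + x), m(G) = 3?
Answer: -117/7 ≈ -16.714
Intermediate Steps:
H(K, x) = (61 + x)/(K + x)
w(F) = 9 (w(F) = 3**2 = 9)
H(-61, 47) - w(-41) = (61 + 47)/(-61 + 47) - 1*9 = 108/(-14) - 9 = -1/14*108 - 9 = -54/7 - 9 = -117/7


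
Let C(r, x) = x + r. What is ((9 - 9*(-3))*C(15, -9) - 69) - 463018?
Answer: -462871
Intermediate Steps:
C(r, x) = r + x
((9 - 9*(-3))*C(15, -9) - 69) - 463018 = ((9 - 9*(-3))*(15 - 9) - 69) - 463018 = ((9 + 27)*6 - 69) - 463018 = (36*6 - 69) - 463018 = (216 - 69) - 463018 = 147 - 463018 = -462871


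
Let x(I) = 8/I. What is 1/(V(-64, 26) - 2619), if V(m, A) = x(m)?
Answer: -8/20953 ≈ -0.00038181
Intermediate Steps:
V(m, A) = 8/m
1/(V(-64, 26) - 2619) = 1/(8/(-64) - 2619) = 1/(8*(-1/64) - 2619) = 1/(-⅛ - 2619) = 1/(-20953/8) = -8/20953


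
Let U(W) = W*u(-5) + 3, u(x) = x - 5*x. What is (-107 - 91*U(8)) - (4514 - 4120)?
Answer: -15334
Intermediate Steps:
u(x) = -4*x
U(W) = 3 + 20*W (U(W) = W*(-4*(-5)) + 3 = W*20 + 3 = 20*W + 3 = 3 + 20*W)
(-107 - 91*U(8)) - (4514 - 4120) = (-107 - 91*(3 + 20*8)) - (4514 - 4120) = (-107 - 91*(3 + 160)) - 1*394 = (-107 - 91*163) - 394 = (-107 - 14833) - 394 = -14940 - 394 = -15334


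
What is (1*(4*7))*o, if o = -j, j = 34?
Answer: -952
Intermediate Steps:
o = -34 (o = -1*34 = -34)
(1*(4*7))*o = (1*(4*7))*(-34) = (1*28)*(-34) = 28*(-34) = -952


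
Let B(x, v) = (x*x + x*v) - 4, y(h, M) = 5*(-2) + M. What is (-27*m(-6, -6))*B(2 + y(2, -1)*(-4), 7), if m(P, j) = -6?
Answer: 394308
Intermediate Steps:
y(h, M) = -10 + M
B(x, v) = -4 + x² + v*x (B(x, v) = (x² + v*x) - 4 = -4 + x² + v*x)
(-27*m(-6, -6))*B(2 + y(2, -1)*(-4), 7) = (-27*(-6))*(-4 + (2 + (-10 - 1)*(-4))² + 7*(2 + (-10 - 1)*(-4))) = 162*(-4 + (2 - 11*(-4))² + 7*(2 - 11*(-4))) = 162*(-4 + (2 + 44)² + 7*(2 + 44)) = 162*(-4 + 46² + 7*46) = 162*(-4 + 2116 + 322) = 162*2434 = 394308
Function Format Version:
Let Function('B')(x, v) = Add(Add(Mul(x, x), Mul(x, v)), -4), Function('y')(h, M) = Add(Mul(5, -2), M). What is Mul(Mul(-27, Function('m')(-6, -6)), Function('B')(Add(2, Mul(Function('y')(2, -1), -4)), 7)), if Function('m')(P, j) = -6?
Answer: 394308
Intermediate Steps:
Function('y')(h, M) = Add(-10, M)
Function('B')(x, v) = Add(-4, Pow(x, 2), Mul(v, x)) (Function('B')(x, v) = Add(Add(Pow(x, 2), Mul(v, x)), -4) = Add(-4, Pow(x, 2), Mul(v, x)))
Mul(Mul(-27, Function('m')(-6, -6)), Function('B')(Add(2, Mul(Function('y')(2, -1), -4)), 7)) = Mul(Mul(-27, -6), Add(-4, Pow(Add(2, Mul(Add(-10, -1), -4)), 2), Mul(7, Add(2, Mul(Add(-10, -1), -4))))) = Mul(162, Add(-4, Pow(Add(2, Mul(-11, -4)), 2), Mul(7, Add(2, Mul(-11, -4))))) = Mul(162, Add(-4, Pow(Add(2, 44), 2), Mul(7, Add(2, 44)))) = Mul(162, Add(-4, Pow(46, 2), Mul(7, 46))) = Mul(162, Add(-4, 2116, 322)) = Mul(162, 2434) = 394308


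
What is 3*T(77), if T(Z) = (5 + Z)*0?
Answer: 0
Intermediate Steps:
T(Z) = 0
3*T(77) = 3*0 = 0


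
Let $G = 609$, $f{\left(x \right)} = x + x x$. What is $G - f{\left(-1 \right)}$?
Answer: $609$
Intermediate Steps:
$f{\left(x \right)} = x + x^{2}$
$G - f{\left(-1 \right)} = 609 - - (1 - 1) = 609 - \left(-1\right) 0 = 609 - 0 = 609 + 0 = 609$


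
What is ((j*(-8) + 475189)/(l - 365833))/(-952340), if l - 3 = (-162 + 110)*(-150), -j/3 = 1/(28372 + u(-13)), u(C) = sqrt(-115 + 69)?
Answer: 191256547171099/137233890618899393000 - 3*I*sqrt(46)/34308472654724848250 ≈ 1.3937e-6 - 5.9306e-19*I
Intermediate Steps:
u(C) = I*sqrt(46) (u(C) = sqrt(-46) = I*sqrt(46))
j = -3/(28372 + I*sqrt(46)) ≈ -0.00010574 + 2.5277e-8*I
l = 7803 (l = 3 + (-162 + 110)*(-150) = 3 - 52*(-150) = 3 + 7800 = 7803)
((j*(-8) + 475189)/(l - 365833))/(-952340) = (((-42558/402485215 + 3*I*sqrt(46)/804970430)*(-8) + 475189)/(7803 - 365833))/(-952340) = (((340464/402485215 - 12*I*sqrt(46)/402485215) + 475189)/(-358030))*(-1/952340) = ((191256547171099/402485215 - 12*I*sqrt(46)/402485215)*(-1/358030))*(-1/952340) = (-191256547171099/144101781526450 + 6*I*sqrt(46)/72050890763225)*(-1/952340) = 191256547171099/137233890618899393000 - 3*I*sqrt(46)/34308472654724848250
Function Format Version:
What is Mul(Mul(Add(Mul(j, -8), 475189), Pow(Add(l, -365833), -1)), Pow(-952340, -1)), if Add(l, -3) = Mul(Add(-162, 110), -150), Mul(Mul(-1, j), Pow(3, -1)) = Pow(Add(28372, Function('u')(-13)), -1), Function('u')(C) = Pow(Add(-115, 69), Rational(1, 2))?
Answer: Add(Rational(191256547171099, 137233890618899393000), Mul(Rational(-3, 34308472654724848250), I, Pow(46, Rational(1, 2)))) ≈ Add(1.3937e-6, Mul(-5.9306e-19, I))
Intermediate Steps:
Function('u')(C) = Mul(I, Pow(46, Rational(1, 2))) (Function('u')(C) = Pow(-46, Rational(1, 2)) = Mul(I, Pow(46, Rational(1, 2))))
j = Mul(-3, Pow(Add(28372, Mul(I, Pow(46, Rational(1, 2)))), -1)) ≈ Add(-0.00010574, Mul(2.5277e-8, I))
l = 7803 (l = Add(3, Mul(Add(-162, 110), -150)) = Add(3, Mul(-52, -150)) = Add(3, 7800) = 7803)
Mul(Mul(Add(Mul(j, -8), 475189), Pow(Add(l, -365833), -1)), Pow(-952340, -1)) = Mul(Mul(Add(Mul(Add(Rational(-42558, 402485215), Mul(Rational(3, 804970430), I, Pow(46, Rational(1, 2)))), -8), 475189), Pow(Add(7803, -365833), -1)), Pow(-952340, -1)) = Mul(Mul(Add(Add(Rational(340464, 402485215), Mul(Rational(-12, 402485215), I, Pow(46, Rational(1, 2)))), 475189), Pow(-358030, -1)), Rational(-1, 952340)) = Mul(Mul(Add(Rational(191256547171099, 402485215), Mul(Rational(-12, 402485215), I, Pow(46, Rational(1, 2)))), Rational(-1, 358030)), Rational(-1, 952340)) = Mul(Add(Rational(-191256547171099, 144101781526450), Mul(Rational(6, 72050890763225), I, Pow(46, Rational(1, 2)))), Rational(-1, 952340)) = Add(Rational(191256547171099, 137233890618899393000), Mul(Rational(-3, 34308472654724848250), I, Pow(46, Rational(1, 2))))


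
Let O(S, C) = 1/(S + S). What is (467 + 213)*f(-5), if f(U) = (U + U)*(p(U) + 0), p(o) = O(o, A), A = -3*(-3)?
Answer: 680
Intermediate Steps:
A = 9
O(S, C) = 1/(2*S)
p(o) = 1/(2*o)
f(U) = 1 (f(U) = (U + U)*(1/(2*U) + 0) = (2*U)*(1/(2*U)) = 1)
(467 + 213)*f(-5) = (467 + 213)*1 = 680*1 = 680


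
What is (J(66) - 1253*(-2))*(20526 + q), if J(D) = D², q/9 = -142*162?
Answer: -1279831620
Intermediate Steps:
q = -207036 (q = 9*(-142*162) = 9*(-23004) = -207036)
(J(66) - 1253*(-2))*(20526 + q) = (66² - 1253*(-2))*(20526 - 207036) = (4356 + 2506)*(-186510) = 6862*(-186510) = -1279831620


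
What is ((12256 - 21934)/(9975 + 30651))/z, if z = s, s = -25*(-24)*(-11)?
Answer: 1613/44688600 ≈ 3.6094e-5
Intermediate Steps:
s = -6600 (s = 600*(-11) = -6600)
z = -6600
((12256 - 21934)/(9975 + 30651))/z = ((12256 - 21934)/(9975 + 30651))/(-6600) = -9678/40626*(-1/6600) = -9678*1/40626*(-1/6600) = -1613/6771*(-1/6600) = 1613/44688600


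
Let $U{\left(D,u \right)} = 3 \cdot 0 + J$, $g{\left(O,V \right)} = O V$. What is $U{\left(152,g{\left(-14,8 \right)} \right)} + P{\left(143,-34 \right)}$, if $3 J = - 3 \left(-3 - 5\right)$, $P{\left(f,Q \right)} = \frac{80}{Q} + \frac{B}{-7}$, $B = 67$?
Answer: $- \frac{467}{119} \approx -3.9244$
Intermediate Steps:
$P{\left(f,Q \right)} = - \frac{67}{7} + \frac{80}{Q}$ ($P{\left(f,Q \right)} = \frac{80}{Q} + \frac{67}{-7} = \frac{80}{Q} + 67 \left(- \frac{1}{7}\right) = \frac{80}{Q} - \frac{67}{7} = - \frac{67}{7} + \frac{80}{Q}$)
$J = 8$ ($J = \frac{\left(-3\right) \left(-3 - 5\right)}{3} = \frac{\left(-3\right) \left(-8\right)}{3} = \frac{1}{3} \cdot 24 = 8$)
$U{\left(D,u \right)} = 8$ ($U{\left(D,u \right)} = 3 \cdot 0 + 8 = 0 + 8 = 8$)
$U{\left(152,g{\left(-14,8 \right)} \right)} + P{\left(143,-34 \right)} = 8 - \left(\frac{67}{7} - \frac{80}{-34}\right) = 8 + \left(- \frac{67}{7} + 80 \left(- \frac{1}{34}\right)\right) = 8 - \frac{1419}{119} = - \frac{467}{119}$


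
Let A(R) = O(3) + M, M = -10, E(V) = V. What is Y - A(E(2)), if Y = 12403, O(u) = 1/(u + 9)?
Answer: 148955/12 ≈ 12413.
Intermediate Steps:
O(u) = 1/(9 + u)
A(R) = -119/12 (A(R) = 1/(9 + 3) - 10 = 1/12 - 10 = -119/12)
Y - A(E(2)) = 12403 - 1*(-119/12) = 12403 + 119/12 = 148955/12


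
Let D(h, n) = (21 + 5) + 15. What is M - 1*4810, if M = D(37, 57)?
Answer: -4769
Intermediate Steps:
D(h, n) = 41 (D(h, n) = 26 + 15 = 41)
M = 41
M - 1*4810 = 41 - 1*4810 = 41 - 4810 = -4769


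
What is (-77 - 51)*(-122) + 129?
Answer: 15745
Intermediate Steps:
(-77 - 51)*(-122) + 129 = -128*(-122) + 129 = 15616 + 129 = 15745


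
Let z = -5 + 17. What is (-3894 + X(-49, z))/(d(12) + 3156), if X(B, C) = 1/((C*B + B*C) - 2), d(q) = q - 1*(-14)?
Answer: -4587133/3748396 ≈ -1.2238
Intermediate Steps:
d(q) = 14 + q (d(q) = q + 14 = 14 + q)
z = 12
X(B, C) = 1/(-2 + 2*B*C) (X(B, C) = 1/((B*C + B*C) - 2) = 1/(2*B*C - 2) = 1/(-2 + 2*B*C))
(-3894 + X(-49, z))/(d(12) + 3156) = (-3894 + 1/(2*(-1 - 49*12)))/((14 + 12) + 3156) = (-3894 + 1/(2*(-1 - 588)))/(26 + 3156) = (-3894 + (½)/(-589))/3182 = (-3894 + (½)*(-1/589))*(1/3182) = (-3894 - 1/1178)*(1/3182) = -4587133/1178*1/3182 = -4587133/3748396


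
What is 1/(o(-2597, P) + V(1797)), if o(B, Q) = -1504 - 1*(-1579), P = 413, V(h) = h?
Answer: 1/1872 ≈ 0.00053419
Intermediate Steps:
o(B, Q) = 75 (o(B, Q) = -1504 + 1579 = 75)
1/(o(-2597, P) + V(1797)) = 1/(75 + 1797) = 1/1872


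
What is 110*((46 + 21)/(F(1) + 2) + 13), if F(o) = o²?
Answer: 11660/3 ≈ 3886.7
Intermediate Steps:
110*((46 + 21)/(F(1) + 2) + 13) = 110*((46 + 21)/(1² + 2) + 13) = 110*(67/(1 + 2) + 13) = 110*(67/3 + 13) = 110*(106/3) = 11660/3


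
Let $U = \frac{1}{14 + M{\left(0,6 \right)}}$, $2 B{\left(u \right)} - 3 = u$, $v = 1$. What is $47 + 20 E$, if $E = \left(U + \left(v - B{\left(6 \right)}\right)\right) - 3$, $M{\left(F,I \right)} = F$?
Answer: $- \frac{571}{7} \approx -81.571$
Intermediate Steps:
$B{\left(u \right)} = \frac{3}{2} + \frac{u}{2}$
$U = \frac{1}{14}$ ($U = \frac{1}{14 + 0} = \frac{1}{14} \approx 0.071429$)
$E = - \frac{45}{7}$ ($E = \left(\frac{1}{14} + \left(1 - \left(\frac{3}{2} + \frac{1}{2} \cdot 6\right)\right)\right) - 3 = \left(\frac{1}{14} + \left(1 - \left(\frac{3}{2} + 3\right)\right)\right) - 3 = \left(\frac{1}{14} + \left(1 - \frac{9}{2}\right)\right) - 3 = \left(\frac{1}{14} - \frac{7}{2}\right) - 3 = - \frac{24}{7} - 3 = - \frac{45}{7} \approx -6.4286$)
$47 + 20 E = 47 + 20 \left(- \frac{45}{7}\right) = 47 - \frac{900}{7} = - \frac{571}{7}$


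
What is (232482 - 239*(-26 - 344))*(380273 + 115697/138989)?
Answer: 16961444240360928/138989 ≈ 1.2203e+11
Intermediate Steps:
(232482 - 239*(-26 - 344))*(380273 + 115697/138989) = (232482 - 239*(-370))*(380273 + 115697*(1/138989)) = (232482 + 88430)*(380273 + 115697/138989) = 320912*(52853879694/138989) = 16961444240360928/138989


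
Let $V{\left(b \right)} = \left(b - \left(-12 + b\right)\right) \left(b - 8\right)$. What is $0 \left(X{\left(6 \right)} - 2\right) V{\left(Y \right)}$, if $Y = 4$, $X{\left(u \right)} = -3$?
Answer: $0$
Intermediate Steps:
$V{\left(b \right)} = -96 + 12 b$ ($V{\left(b \right)} = 12 \left(-8 + b\right) = -96 + 12 b$)
$0 \left(X{\left(6 \right)} - 2\right) V{\left(Y \right)} = 0 \left(-3 - 2\right) \left(-96 + 12 \cdot 4\right) = 0 \left(-5\right) \left(-96 + 48\right) = 0 \left(-48\right) = 0$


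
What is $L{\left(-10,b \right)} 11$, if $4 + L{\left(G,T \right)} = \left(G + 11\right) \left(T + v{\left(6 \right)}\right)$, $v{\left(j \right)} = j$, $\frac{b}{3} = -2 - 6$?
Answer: $-242$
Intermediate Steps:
$b = -24$ ($b = 3 \left(-2 - 6\right) = 3 \left(-8\right) = -24$)
$L{\left(G,T \right)} = -4 + \left(6 + T\right) \left(11 + G\right)$ ($L{\left(G,T \right)} = -4 + \left(G + 11\right) \left(T + 6\right) = -4 + \left(11 + G\right) \left(6 + T\right) = -4 + \left(6 + T\right) \left(11 + G\right)$)
$L{\left(-10,b \right)} 11 = \left(62 + 6 \left(-10\right) + 11 \left(-24\right) - -240\right) 11 = \left(62 - 60 - 264 + 240\right) 11 = \left(-22\right) 11 = -242$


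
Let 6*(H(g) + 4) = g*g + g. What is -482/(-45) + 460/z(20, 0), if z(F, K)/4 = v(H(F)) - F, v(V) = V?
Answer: 1189/90 ≈ 13.211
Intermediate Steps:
H(g) = -4 + g/6 + g**2/6 (H(g) = -4 + (g*g + g)/6 = -4 + (g**2 + g)/6 = -4 + (g + g**2)/6 = -4 + (g/6 + g**2/6) = -4 + g/6 + g**2/6)
z(F, K) = -16 - 10*F/3 + 2*F**2/3 (z(F, K) = 4*((-4 + F/6 + F**2/6) - F) = 4*(-4 - 5*F/6 + F**2/6) = -16 - 10*F/3 + 2*F**2/3)
-482/(-45) + 460/z(20, 0) = -482/(-45) + 460/(-16 - 10/3*20 + (2/3)*20**2) = -482*(-1/45) + 460/(-16 - 200/3 + (2/3)*400) = 482/45 + 460/(-16 - 200/3 + 800/3) = 482/45 + 460/184 = 482/45 + 460*(1/184) = 482/45 + 5/2 = 1189/90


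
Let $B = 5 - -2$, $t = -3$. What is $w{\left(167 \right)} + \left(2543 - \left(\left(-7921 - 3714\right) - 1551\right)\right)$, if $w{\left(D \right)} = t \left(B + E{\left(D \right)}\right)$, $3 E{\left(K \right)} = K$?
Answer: $15541$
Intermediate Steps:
$E{\left(K \right)} = \frac{K}{3}$
$B = 7$ ($B = 5 + 2 = 7$)
$w{\left(D \right)} = -21 - D$ ($w{\left(D \right)} = - 3 \left(7 + \frac{D}{3}\right) = -21 - D$)
$w{\left(167 \right)} + \left(2543 - \left(\left(-7921 - 3714\right) - 1551\right)\right) = \left(-21 - 167\right) + \left(2543 - \left(\left(-7921 - 3714\right) - 1551\right)\right) = \left(-21 - 167\right) + \left(2543 - \left(-11635 - 1551\right)\right) = -188 + \left(2543 - -13186\right) = -188 + \left(2543 + 13186\right) = -188 + 15729 = 15541$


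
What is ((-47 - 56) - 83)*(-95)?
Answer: 17670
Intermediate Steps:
((-47 - 56) - 83)*(-95) = (-103 - 83)*(-95) = -186*(-95) = 17670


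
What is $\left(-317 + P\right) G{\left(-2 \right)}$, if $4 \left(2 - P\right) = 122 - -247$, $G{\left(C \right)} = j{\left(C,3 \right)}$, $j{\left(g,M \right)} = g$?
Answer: $\frac{1629}{2} \approx 814.5$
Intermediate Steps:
$G{\left(C \right)} = C$
$P = - \frac{361}{4}$ ($P = 2 - \frac{122 - -247}{4} = 2 - \frac{122 + 247}{4} = 2 - \frac{369}{4} = - \frac{361}{4} \approx -90.25$)
$\left(-317 + P\right) G{\left(-2 \right)} = \left(-317 - \frac{361}{4}\right) \left(-2\right) = \left(- \frac{1629}{4}\right) \left(-2\right) = \frac{1629}{2}$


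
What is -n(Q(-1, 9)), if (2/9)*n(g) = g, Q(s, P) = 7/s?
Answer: 63/2 ≈ 31.500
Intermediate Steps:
n(g) = 9*g/2
-n(Q(-1, 9)) = -9*7/(-1)/2 = -9*7*(-1)/2 = -9*(-7)/2 = -1*(-63/2) = 63/2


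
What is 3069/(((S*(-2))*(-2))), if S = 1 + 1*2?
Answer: 1023/4 ≈ 255.75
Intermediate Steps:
S = 3 (S = 1 + 2 = 3)
3069/(((S*(-2))*(-2))) = 3069/(((3*(-2))*(-2))) = 3069/((-6*(-2))) = 3069/12 = 3069*(1/12) = 1023/4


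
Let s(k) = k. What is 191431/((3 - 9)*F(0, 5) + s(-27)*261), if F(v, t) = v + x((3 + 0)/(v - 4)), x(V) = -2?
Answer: -191431/7035 ≈ -27.211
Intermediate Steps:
F(v, t) = -2 + v (F(v, t) = v - 2 = -2 + v)
191431/((3 - 9)*F(0, 5) + s(-27)*261) = 191431/((3 - 9)*(-2 + 0) - 27*261) = 191431/(-6*(-2) - 7047) = 191431/(12 - 7047) = 191431/(-7035) = 191431*(-1/7035) = -191431/7035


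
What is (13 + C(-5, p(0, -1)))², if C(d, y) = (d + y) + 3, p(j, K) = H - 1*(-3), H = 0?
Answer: 196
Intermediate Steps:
p(j, K) = 3 (p(j, K) = 0 - 1*(-3) = 0 + 3 = 3)
C(d, y) = 3 + d + y
(13 + C(-5, p(0, -1)))² = (13 + (3 - 5 + 3))² = (13 + 1)² = 14² = 196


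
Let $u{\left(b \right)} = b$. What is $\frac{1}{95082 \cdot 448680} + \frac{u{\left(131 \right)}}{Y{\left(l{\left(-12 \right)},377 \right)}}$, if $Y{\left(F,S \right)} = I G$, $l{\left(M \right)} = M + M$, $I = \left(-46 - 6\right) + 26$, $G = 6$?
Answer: $- \frac{35824630259}{42661391760} \approx -0.83974$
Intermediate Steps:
$I = -26$ ($I = -52 + 26 = -26$)
$l{\left(M \right)} = 2 M$
$Y{\left(F,S \right)} = -156$ ($Y{\left(F,S \right)} = \left(-26\right) 6 = -156$)
$\frac{1}{95082 \cdot 448680} + \frac{u{\left(131 \right)}}{Y{\left(l{\left(-12 \right)},377 \right)}} = \frac{1}{95082 \cdot 448680} + \frac{131}{-156} = \frac{1}{95082} \cdot \frac{1}{448680} + 131 \left(- \frac{1}{156}\right) = \frac{1}{42661391760} - \frac{131}{156} = - \frac{35824630259}{42661391760}$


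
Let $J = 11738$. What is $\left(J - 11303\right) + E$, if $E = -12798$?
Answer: $-12363$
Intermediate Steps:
$\left(J - 11303\right) + E = \left(11738 - 11303\right) - 12798 = 435 - 12798 = -12363$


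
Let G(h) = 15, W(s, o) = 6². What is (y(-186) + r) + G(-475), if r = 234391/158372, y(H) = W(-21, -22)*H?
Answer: -1057848941/158372 ≈ -6679.5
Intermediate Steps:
W(s, o) = 36
y(H) = 36*H
r = 234391/158372 (r = 234391*(1/158372) = 234391/158372 ≈ 1.4800)
(y(-186) + r) + G(-475) = (36*(-186) + 234391/158372) + 15 = (-6696 + 234391/158372) + 15 = -1060224521/158372 + 15 = -1057848941/158372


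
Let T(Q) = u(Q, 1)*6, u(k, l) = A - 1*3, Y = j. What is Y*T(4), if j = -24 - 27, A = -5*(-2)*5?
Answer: -14382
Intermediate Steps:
A = 50 (A = 10*5 = 50)
j = -51
Y = -51
u(k, l) = 47 (u(k, l) = 50 - 1*3 = 50 - 3 = 47)
T(Q) = 282 (T(Q) = 47*6 = 282)
Y*T(4) = -51*282 = -14382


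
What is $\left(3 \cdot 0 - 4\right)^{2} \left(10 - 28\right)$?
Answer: $-288$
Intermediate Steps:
$\left(3 \cdot 0 - 4\right)^{2} \left(10 - 28\right) = \left(0 - 4\right)^{2} \left(-18\right) = \left(-4\right)^{2} \left(-18\right) = 16 \left(-18\right) = -288$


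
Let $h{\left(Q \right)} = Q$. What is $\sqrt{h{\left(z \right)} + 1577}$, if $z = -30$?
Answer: $\sqrt{1547} \approx 39.332$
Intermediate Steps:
$\sqrt{h{\left(z \right)} + 1577} = \sqrt{-30 + 1577} = \sqrt{1547}$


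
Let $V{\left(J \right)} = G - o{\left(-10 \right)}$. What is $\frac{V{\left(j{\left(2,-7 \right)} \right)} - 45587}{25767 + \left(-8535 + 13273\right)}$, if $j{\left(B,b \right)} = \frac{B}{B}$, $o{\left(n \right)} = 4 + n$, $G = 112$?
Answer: $- \frac{45469}{30505} \approx -1.4905$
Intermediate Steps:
$j{\left(B,b \right)} = 1$
$V{\left(J \right)} = 118$ ($V{\left(J \right)} = 112 - \left(4 - 10\right) = 112 - -6 = 112 + 6 = 118$)
$\frac{V{\left(j{\left(2,-7 \right)} \right)} - 45587}{25767 + \left(-8535 + 13273\right)} = \frac{118 - 45587}{25767 + \left(-8535 + 13273\right)} = - \frac{45469}{25767 + 4738} = - \frac{45469}{30505}$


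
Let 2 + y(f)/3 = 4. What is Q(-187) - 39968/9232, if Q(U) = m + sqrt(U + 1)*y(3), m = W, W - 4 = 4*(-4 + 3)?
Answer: -2498/577 + 6*I*sqrt(186) ≈ -4.3293 + 81.829*I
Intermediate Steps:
y(f) = 6 (y(f) = -6 + 3*4 = -6 + 12 = 6)
W = 0 (W = 4 + 4*(-4 + 3) = 4 + 4*(-1) = 4 - 4 = 0)
m = 0
Q(U) = 6*sqrt(1 + U) (Q(U) = 0 + sqrt(U + 1)*6 = 0 + sqrt(1 + U)*6 = 0 + 6*sqrt(1 + U) = 6*sqrt(1 + U))
Q(-187) - 39968/9232 = 6*sqrt(1 - 187) - 39968/9232 = 6*sqrt(-186) - 39968/9232 = 6*(I*sqrt(186)) - 1*2498/577 = 6*I*sqrt(186) - 2498/577 = -2498/577 + 6*I*sqrt(186)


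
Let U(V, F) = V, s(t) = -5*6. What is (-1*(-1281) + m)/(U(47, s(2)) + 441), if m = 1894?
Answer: 3175/488 ≈ 6.5061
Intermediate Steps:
s(t) = -30
(-1*(-1281) + m)/(U(47, s(2)) + 441) = (-1*(-1281) + 1894)/(47 + 441) = (1281 + 1894)/488 = 3175*(1/488) = 3175/488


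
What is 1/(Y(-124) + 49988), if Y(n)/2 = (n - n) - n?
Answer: 1/50236 ≈ 1.9906e-5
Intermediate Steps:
Y(n) = -2*n (Y(n) = 2*((n - n) - n) = 2*(0 - n) = 2*(-n) = -2*n)
1/(Y(-124) + 49988) = 1/(-2*(-124) + 49988) = 1/(248 + 49988) = 1/50236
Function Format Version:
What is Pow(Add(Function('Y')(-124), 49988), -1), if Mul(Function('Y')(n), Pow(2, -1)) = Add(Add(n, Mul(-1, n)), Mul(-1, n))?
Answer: Rational(1, 50236) ≈ 1.9906e-5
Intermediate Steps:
Function('Y')(n) = Mul(-2, n) (Function('Y')(n) = Mul(2, Add(Add(n, Mul(-1, n)), Mul(-1, n))) = Mul(2, Add(0, Mul(-1, n))) = Mul(2, Mul(-1, n)) = Mul(-2, n))
Pow(Add(Function('Y')(-124), 49988), -1) = Pow(Add(Mul(-2, -124), 49988), -1) = Pow(Add(248, 49988), -1) = Pow(50236, -1) = Rational(1, 50236)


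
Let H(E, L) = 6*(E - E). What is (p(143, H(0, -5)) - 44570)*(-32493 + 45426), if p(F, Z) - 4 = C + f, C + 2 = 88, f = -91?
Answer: -576436743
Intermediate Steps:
C = 86 (C = -2 + 88 = 86)
H(E, L) = 0 (H(E, L) = 6*0 = 0)
p(F, Z) = -1 (p(F, Z) = 4 + (86 - 91) = 4 - 5 = -1)
(p(143, H(0, -5)) - 44570)*(-32493 + 45426) = (-1 - 44570)*(-32493 + 45426) = -44571*12933 = -576436743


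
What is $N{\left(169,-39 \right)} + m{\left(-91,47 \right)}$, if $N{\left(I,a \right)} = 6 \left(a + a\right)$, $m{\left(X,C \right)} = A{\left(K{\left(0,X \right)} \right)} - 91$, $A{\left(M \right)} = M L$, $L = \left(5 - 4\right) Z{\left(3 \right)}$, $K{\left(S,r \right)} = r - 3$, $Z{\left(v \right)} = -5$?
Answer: $-89$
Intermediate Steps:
$K{\left(S,r \right)} = -3 + r$
$L = -5$ ($L = \left(5 - 4\right) \left(-5\right) = 1 \left(-5\right) = -5$)
$A{\left(M \right)} = - 5 M$ ($A{\left(M \right)} = M \left(-5\right) = - 5 M$)
$m{\left(X,C \right)} = -76 - 5 X$ ($m{\left(X,C \right)} = - 5 \left(-3 + X\right) - 91 = \left(15 - 5 X\right) - 91 = -76 - 5 X$)
$N{\left(I,a \right)} = 12 a$ ($N{\left(I,a \right)} = 6 \cdot 2 a = 12 a$)
$N{\left(169,-39 \right)} + m{\left(-91,47 \right)} = 12 \left(-39\right) - -379 = -468 + \left(-76 + 455\right) = -468 + 379 = -89$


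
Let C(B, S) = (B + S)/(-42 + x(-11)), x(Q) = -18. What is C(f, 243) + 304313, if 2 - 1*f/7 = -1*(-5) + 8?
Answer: 9129307/30 ≈ 3.0431e+5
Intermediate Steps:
f = -77 (f = 14 - 7*(-1*(-5) + 8) = 14 - 7*(5 + 8) = 14 - 7*13 = 14 - 91 = -77)
C(B, S) = -B/60 - S/60 (C(B, S) = (B + S)/(-42 - 18) = (B + S)/(-60) = (B + S)*(-1/60) = -B/60 - S/60)
C(f, 243) + 304313 = (-1/60*(-77) - 1/60*243) + 304313 = (77/60 - 81/20) + 304313 = -83/30 + 304313 = 9129307/30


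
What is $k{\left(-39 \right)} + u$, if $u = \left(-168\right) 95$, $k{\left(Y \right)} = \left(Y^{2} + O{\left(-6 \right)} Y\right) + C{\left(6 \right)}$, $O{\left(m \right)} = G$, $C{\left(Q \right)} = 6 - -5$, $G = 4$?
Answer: $-14584$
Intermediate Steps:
$C{\left(Q \right)} = 11$ ($C{\left(Q \right)} = 6 + 5 = 11$)
$O{\left(m \right)} = 4$
$k{\left(Y \right)} = 11 + Y^{2} + 4 Y$ ($k{\left(Y \right)} = \left(Y^{2} + 4 Y\right) + 11 = 11 + Y^{2} + 4 Y$)
$u = -15960$
$k{\left(-39 \right)} + u = \left(11 + \left(-39\right)^{2} + 4 \left(-39\right)\right) - 15960 = \left(11 + 1521 - 156\right) - 15960 = 1376 - 15960 = -14584$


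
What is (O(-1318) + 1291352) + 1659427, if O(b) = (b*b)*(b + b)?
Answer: -4576108085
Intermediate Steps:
O(b) = 2*b**3 (O(b) = b**2*(2*b) = 2*b**3)
(O(-1318) + 1291352) + 1659427 = (2*(-1318)**3 + 1291352) + 1659427 = (2*(-2289529432) + 1291352) + 1659427 = (-4579058864 + 1291352) + 1659427 = -4577767512 + 1659427 = -4576108085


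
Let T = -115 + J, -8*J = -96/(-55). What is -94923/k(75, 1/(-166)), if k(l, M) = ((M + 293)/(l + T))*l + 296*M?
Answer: 34854966216/201282377 ≈ 173.16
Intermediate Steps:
J = -12/55 (J = -(-12)/(-55) = -(-12)*(-1)/55 = -⅛*96/55 = -12/55 ≈ -0.21818)
T = -6337/55 (T = -115 - 12/55 = -6337/55 ≈ -115.22)
k(l, M) = 296*M + l*(293 + M)/(-6337/55 + l) (k(l, M) = ((M + 293)/(l - 6337/55))*l + 296*M = ((293 + M)/(-6337/55 + l))*l + 296*M = l*(293 + M)/(-6337/55 + l) + 296*M = 296*M + l*(293 + M)/(-6337/55 + l))
-94923/k(75, 1/(-166)) = -94923*(-6337 + 55*75)/(-1875752/(-166) + 16115*75 + 16335*75/(-166)) = -94923*(-6337 + 4125)/(-1875752*(-1/166) + 1208625 + 16335*(-1/166)*75) = -94923*(-2212/(937876/83 + 1208625 - 1225125/166)) = -94923/((-1/2212*201282377/166)) = -94923/(-201282377/367192) = -94923*(-367192/201282377) = 34854966216/201282377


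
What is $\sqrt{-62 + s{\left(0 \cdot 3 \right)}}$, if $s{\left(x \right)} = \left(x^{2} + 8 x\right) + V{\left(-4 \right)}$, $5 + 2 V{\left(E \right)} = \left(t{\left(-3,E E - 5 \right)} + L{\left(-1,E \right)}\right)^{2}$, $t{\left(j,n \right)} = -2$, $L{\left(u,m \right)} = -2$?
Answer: $\frac{i \sqrt{226}}{2} \approx 7.5166 i$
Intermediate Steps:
$V{\left(E \right)} = \frac{11}{2}$ ($V{\left(E \right)} = - \frac{5}{2} + \frac{\left(-2 - 2\right)^{2}}{2} = - \frac{5}{2} + \frac{\left(-4\right)^{2}}{2} = - \frac{5}{2} + \frac{1}{2} \cdot 16 = - \frac{5}{2} + 8 = \frac{11}{2}$)
$s{\left(x \right)} = \frac{11}{2} + x^{2} + 8 x$ ($s{\left(x \right)} = \left(x^{2} + 8 x\right) + \frac{11}{2} = \frac{11}{2} + x^{2} + 8 x$)
$\sqrt{-62 + s{\left(0 \cdot 3 \right)}} = \sqrt{-62 + \left(\frac{11}{2} + \left(0 \cdot 3\right)^{2} + 8 \cdot 0 \cdot 3\right)} = \sqrt{-62 + \left(\frac{11}{2} + 0^{2} + 8 \cdot 0\right)} = \sqrt{-62 + \left(\frac{11}{2} + 0 + 0\right)} = \sqrt{-62 + \frac{11}{2}} = \sqrt{- \frac{113}{2}} = \frac{i \sqrt{226}}{2}$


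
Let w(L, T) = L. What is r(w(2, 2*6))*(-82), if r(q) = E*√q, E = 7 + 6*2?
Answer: -1558*√2 ≈ -2203.3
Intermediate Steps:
E = 19 (E = 7 + 12 = 19)
r(q) = 19*√q
r(w(2, 2*6))*(-82) = (19*√2)*(-82) = -1558*√2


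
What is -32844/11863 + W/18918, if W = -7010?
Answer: -352251211/112212117 ≈ -3.1392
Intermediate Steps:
-32844/11863 + W/18918 = -32844/11863 - 7010/18918 = -32844*1/11863 - 7010*1/18918 = -32844/11863 - 3505/9459 = -352251211/112212117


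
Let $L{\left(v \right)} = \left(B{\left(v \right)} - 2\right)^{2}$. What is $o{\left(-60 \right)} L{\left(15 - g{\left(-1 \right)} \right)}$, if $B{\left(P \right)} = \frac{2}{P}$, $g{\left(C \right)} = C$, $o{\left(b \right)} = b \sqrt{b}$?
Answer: $- \frac{3375 i \sqrt{15}}{8} \approx - 1633.9 i$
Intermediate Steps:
$o{\left(b \right)} = b^{\frac{3}{2}}$
$L{\left(v \right)} = \left(-2 + \frac{2}{v}\right)^{2}$ ($L{\left(v \right)} = \left(\frac{2}{v} - 2\right)^{2} = \left(-2 + \frac{2}{v}\right)^{2}$)
$o{\left(-60 \right)} L{\left(15 - g{\left(-1 \right)} \right)} = \left(-60\right)^{\frac{3}{2}} \frac{4 \left(-1 + \left(15 - -1\right)\right)^{2}}{\left(15 - -1\right)^{2}} = - 120 i \sqrt{15} \frac{4 \left(-1 + \left(15 + 1\right)\right)^{2}}{\left(15 + 1\right)^{2}} = - 120 i \sqrt{15} \frac{4 \left(-1 + 16\right)^{2}}{256} = - 120 i \sqrt{15} \cdot 4 \cdot \frac{1}{256} \cdot 15^{2} = - 120 i \sqrt{15} \cdot 4 \cdot \frac{1}{256} \cdot 225 = - 120 i \sqrt{15} \cdot \frac{225}{64} = - \frac{3375 i \sqrt{15}}{8}$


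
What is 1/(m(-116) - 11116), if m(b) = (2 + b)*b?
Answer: 1/2108 ≈ 0.00047438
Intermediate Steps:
m(b) = b*(2 + b)
1/(m(-116) - 11116) = 1/(-116*(2 - 116) - 11116) = 1/(-116*(-114) - 11116) = 1/(13224 - 11116) = 1/2108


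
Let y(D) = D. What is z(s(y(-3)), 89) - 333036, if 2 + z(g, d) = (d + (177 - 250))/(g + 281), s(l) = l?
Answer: -46292274/139 ≈ -3.3304e+5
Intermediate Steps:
z(g, d) = -2 + (-73 + d)/(281 + g) (z(g, d) = -2 + (d + (177 - 250))/(g + 281) = -2 + (d - 73)/(281 + g) = -2 + (-73 + d)/(281 + g))
z(s(y(-3)), 89) - 333036 = (-635 + 89 - 2*(-3))/(281 - 3) - 333036 = (-635 + 89 + 6)/278 - 333036 = (1/278)*(-540) - 333036 = -270/139 - 333036 = -46292274/139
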